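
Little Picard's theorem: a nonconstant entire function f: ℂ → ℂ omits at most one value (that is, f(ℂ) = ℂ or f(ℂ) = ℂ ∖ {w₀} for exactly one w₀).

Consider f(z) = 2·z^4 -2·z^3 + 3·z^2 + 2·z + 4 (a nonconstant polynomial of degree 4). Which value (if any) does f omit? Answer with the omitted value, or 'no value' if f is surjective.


Little Picard bounds the complement of f(ℂ) to at most one point.
For every w ∈ ℂ, the equation p(z) − w = 0 is a nonconstant polynomial in z and hence has at least one root by the fundamental theorem of algebra. So p is surjective onto ℂ, omitting no value.

Omitted value: no value.


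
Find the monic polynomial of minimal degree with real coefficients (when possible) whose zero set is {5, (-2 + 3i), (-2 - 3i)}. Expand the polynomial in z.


The polynomial is p(z) = ∏_{α ∈ S} (z − α), where S = {5, (-2 + 3i), (-2 - 3i)}.
Expanding the product yields: p(z) = z^3 -z^2 -7·z -65.
Note conjugate pairs combine to real quadratics: (z − (-2+3i))(z − (-2−3i)) = z² + 4z + 13.
The resulting polynomial has degree 3 and real coefficients as required.

p(z) = z^3 -z^2 -7·z -65.


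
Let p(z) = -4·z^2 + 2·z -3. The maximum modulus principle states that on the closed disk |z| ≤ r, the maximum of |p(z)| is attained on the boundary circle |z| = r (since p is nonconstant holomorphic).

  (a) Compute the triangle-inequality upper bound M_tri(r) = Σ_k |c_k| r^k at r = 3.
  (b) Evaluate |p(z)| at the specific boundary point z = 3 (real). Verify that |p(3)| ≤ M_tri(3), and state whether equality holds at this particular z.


Coefficients: c_0 = -3, c_1 = 2, c_2 = -4. Radius r = 3.
Part (a). Triangle bound: M_tri(r) = Σ_k |c_k| r^k
  = |-3|·3^0 + |2|·3^1 + |-4|·3^2
  = 3 + 6 + 36 = 45.
This bounds M(r) := max_{|z|=r} |p(z)| from above; equality holds iff all terms c_k z^k can be made to align in phase at a single z on |z|=r.
Part (b). At z = 3 (real, on the circle |z| = r):
  p(3) = (-3)·3^0 + (2)·3^1 + (-4)·3^2 = -33.
  |p(3)| = 33.
Check: |p(3)| = 33 ≤ 45 = M_tri(3). ✓ Equality does not hold at z = 3 (the coefficients have mixed signs, so the terms do not all align in phase there).

M_tri(3) = 45; |p(3)| = 33; equality at z=3: no.


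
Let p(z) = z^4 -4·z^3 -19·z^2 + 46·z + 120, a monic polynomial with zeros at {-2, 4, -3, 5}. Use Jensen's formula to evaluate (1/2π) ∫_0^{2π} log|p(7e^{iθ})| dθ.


Zeros: -3, -2, 4, 5; r = 7.
Inside |z| < r: -3, -2, 4, 5. Outside (|z| ≥ r): ∅.
p(0) = 120, so log|p(0)| = log(120) = 4.7875.
Apply Jensen: I(r) = log|p(0)| + Σ_k log(r/|z_k|), summed over zeros inside |z| < r.
  log(r/|z_k|) for z_k = -2: log(7/2) = 1.2528
  log(r/|z_k|) for z_k = 4: log(7/4) = 0.5596
  log(r/|z_k|) for z_k = -3: log(7/3) = 0.8473
  log(r/|z_k|) for z_k = 5: log(7/5) = 0.3365
Sum over inside zeros: 2.9961.
I(r) = log|p(0)| + (inside sum) = 4.7875 + 2.9961 = 7.7836.
Closed form (all zeros inside, monic): I(r) = n·log(r) = 4·log(7) = 7.7836. ✓

I(r) ≈ 7.7836.


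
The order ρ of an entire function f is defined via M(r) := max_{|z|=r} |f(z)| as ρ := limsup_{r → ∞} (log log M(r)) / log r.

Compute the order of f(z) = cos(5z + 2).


cos(w) is a linear combination of e^{iw} and e^{−iw} (or e^w, e^{−w} in the hyperbolic case), so |cos(w)| ≤ e^{|w|}. With w = 5z + 2, |w| ≤ 5|z| + 2 = 5r + 2 on |z| = r, giving M(r) ≤ e^{5r + 2}, so ρ ≤ 1. On a suitable ray (z = it for sin/cos; z = t for sinh/cosh, t real → ∞), |cos(5z + 2)| grows like e^{5|t|}/2, so ρ ≥ 1. Hence ρ = 1.
Therefore ρ = 1.

Order ρ = 1.


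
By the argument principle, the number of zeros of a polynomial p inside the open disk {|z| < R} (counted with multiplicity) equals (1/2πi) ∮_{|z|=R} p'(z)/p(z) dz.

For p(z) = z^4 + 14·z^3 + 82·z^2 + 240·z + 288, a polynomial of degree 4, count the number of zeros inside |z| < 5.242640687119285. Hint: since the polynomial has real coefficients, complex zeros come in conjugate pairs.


The zeros of p are: -4, -4, (-3 + 3i), (-3 - 3i).
Their magnitudes are: 4, 4, 4.243, 4.243.
Zeros with |z| < R = 5.242640687119285: -4, -4, (-3 + 3i), (-3 - 3i).
Count = 4.
By the argument principle, (1/2πi) ∮_{|z|=R} p'(z)/p(z) dz equals exactly this count.

Number of zeros inside |z| < 5.242640687119285: 4.


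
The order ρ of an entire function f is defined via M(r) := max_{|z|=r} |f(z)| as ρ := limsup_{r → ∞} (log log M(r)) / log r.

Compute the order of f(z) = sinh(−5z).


sinh(w) is a linear combination of e^{iw} and e^{−iw} (or e^w, e^{−w} in the hyperbolic case), so |sinh(w)| ≤ e^{|w|}. With w = −5z, |w| ≤ 5|z| + 0 = 5r + 0 on |z| = r, giving M(r) ≤ e^{5r + 0}, so ρ ≤ 1. On a suitable ray (z = it for sin/cos; z = t for sinh/cosh, t real → ∞), |sinh(−5z)| grows like e^{5|t|}/2, so ρ ≥ 1. Hence ρ = 1.
Therefore ρ = 1.

Order ρ = 1.


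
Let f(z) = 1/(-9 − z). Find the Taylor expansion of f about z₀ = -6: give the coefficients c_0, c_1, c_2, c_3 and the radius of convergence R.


Let w = z − z₀, so z = z₀ + w.
Then -9 − z = -9 − (z₀ + w) = (-9 − z₀) − w = -3 − w.
f(z) = 1/(-3 − w) = (1/(-3)) · 1/(1 − w/(-3)) = Σ_{n≥0} w^n / (-3)^(n+1).
So c_n = 1/(-3)^(n+1):
  c_0 = 1/(-3)^1 = -1/3.
  c_1 = 1/(-3)^2 = 1/9.
  c_2 = 1/(-3)^3 = -1/27.
  c_3 = 1/(-3)^4 = 1/81.
The series is valid for |w/d| < 1, i.e. |z − z₀| < |d|.
Radius of convergence: R = |-9 − z₀| = |-3| = 3 (distance from z₀ to the singularity z = -9).

c_0 = -1/3, c_1 = 1/9, c_2 = -1/27, c_3 = 1/81; R = 3.


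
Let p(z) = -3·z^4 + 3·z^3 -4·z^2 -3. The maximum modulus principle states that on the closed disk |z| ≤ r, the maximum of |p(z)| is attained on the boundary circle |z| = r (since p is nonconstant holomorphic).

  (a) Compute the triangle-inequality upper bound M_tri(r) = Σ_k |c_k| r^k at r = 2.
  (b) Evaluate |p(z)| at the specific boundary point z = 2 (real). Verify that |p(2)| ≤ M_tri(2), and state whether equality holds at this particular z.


Coefficients: c_0 = -3, c_1 = 0, c_2 = -4, c_3 = 3, c_4 = -3. Radius r = 2.
Part (a). Triangle bound: M_tri(r) = Σ_k |c_k| r^k
  = |-3|·2^0 + |0|·2^1 + |-4|·2^2 + |3|·2^3 + |-3|·2^4
  = 3 + 0 + 16 + 24 + 48 = 91.
This bounds M(r) := max_{|z|=r} |p(z)| from above; equality holds iff all terms c_k z^k can be made to align in phase at a single z on |z|=r.
Part (b). At z = 2 (real, on the circle |z| = r):
  p(2) = (-3)·2^0 + (0)·2^1 + (-4)·2^2 + (3)·2^3 + (-3)·2^4 = -43.
  |p(2)| = 43.
Check: |p(2)| = 43 ≤ 91 = M_tri(2). ✓ Equality does not hold at z = 2 (the coefficients have mixed signs, so the terms do not all align in phase there).

M_tri(2) = 91; |p(2)| = 43; equality at z=2: no.


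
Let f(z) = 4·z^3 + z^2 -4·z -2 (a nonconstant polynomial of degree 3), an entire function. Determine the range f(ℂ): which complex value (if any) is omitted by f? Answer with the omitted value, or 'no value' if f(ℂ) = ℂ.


Little Picard bounds the complement of f(ℂ) to at most one point.
For every w ∈ ℂ, the equation p(z) − w = 0 is a nonconstant polynomial in z and hence has at least one root by the fundamental theorem of algebra. So p is surjective onto ℂ, omitting no value.

Omitted value: no value.


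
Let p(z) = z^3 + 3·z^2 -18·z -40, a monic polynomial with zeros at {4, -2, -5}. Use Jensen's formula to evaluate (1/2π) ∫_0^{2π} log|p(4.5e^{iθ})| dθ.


Zeros: -5, -2, 4; r = 4.5.
Inside |z| < r: -2, 4. Outside (|z| ≥ r): -5.
p(0) = -40, so log|p(0)| = log(40) = 3.6889.
Apply Jensen: I(r) = log|p(0)| + Σ_k log(r/|z_k|), summed over zeros inside |z| < r.
  log(r/|z_k|) for z_k = 4: log(4.5/4) = 0.1178
  log(r/|z_k|) for z_k = -2: log(4.5/2) = 0.8109
  Outside zeros (-5) contribute nothing to the Jensen sum.
Sum over inside zeros: 0.9287.
I(r) = log|p(0)| + (inside sum) = 3.6889 + 0.9287 = 4.6176.
Note: since some zeros are outside |z| ≤ r, the simplified n·log(r) form does NOT apply — only the inside zeros contribute.

I(r) ≈ 4.6176.


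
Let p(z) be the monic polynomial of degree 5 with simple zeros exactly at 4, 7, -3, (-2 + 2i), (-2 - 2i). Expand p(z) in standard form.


The polynomial is p(z) = ∏_{α ∈ S} (z − α), where S = {4, 7, -3, (-2 + 2i), (-2 - 2i)}.
Expanding the product yields: p(z) = z^5 -4·z^4 -29·z^3 + 296·z + 672.
Note conjugate pairs combine to real quadratics: (z − (-2+2i))(z − (-2−2i)) = z² + 4z + 8.
The resulting polynomial has degree 5 and real coefficients as required.

p(z) = z^5 -4·z^4 -29·z^3 + 296·z + 672.


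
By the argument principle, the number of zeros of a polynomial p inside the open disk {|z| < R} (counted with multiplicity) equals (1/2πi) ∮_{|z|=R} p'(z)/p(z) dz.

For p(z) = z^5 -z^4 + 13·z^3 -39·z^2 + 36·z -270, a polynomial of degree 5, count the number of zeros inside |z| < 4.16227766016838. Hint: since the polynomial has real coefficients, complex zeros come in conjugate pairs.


The zeros of p are: 3, (-1 + 3i), (-1 - 3i), (0 + 3i), (0 - 3i).
Their magnitudes are: 3, 3.162, 3.162, 3, 3.
Zeros with |z| < R = 4.16227766016838: 3, (-1 + 3i), (-1 - 3i), (0 + 3i), (0 - 3i).
Count = 5.
By the argument principle, (1/2πi) ∮_{|z|=R} p'(z)/p(z) dz equals exactly this count.

Number of zeros inside |z| < 4.16227766016838: 5.


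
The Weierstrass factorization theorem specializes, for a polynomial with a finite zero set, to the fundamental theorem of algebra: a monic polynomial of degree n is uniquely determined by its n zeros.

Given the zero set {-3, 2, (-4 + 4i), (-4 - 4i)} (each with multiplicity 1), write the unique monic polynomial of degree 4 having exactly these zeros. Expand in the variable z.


The polynomial is p(z) = ∏_{α ∈ S} (z − α), where S = {-3, 2, (-4 + 4i), (-4 - 4i)}.
Expanding the product yields: p(z) = z^4 + 9·z^3 + 34·z^2 -16·z -192.
Note conjugate pairs combine to real quadratics: (z − (-4+4i))(z − (-4−4i)) = z² + 8z + 32.
The resulting polynomial has degree 4 and real coefficients as required.

p(z) = z^4 + 9·z^3 + 34·z^2 -16·z -192.


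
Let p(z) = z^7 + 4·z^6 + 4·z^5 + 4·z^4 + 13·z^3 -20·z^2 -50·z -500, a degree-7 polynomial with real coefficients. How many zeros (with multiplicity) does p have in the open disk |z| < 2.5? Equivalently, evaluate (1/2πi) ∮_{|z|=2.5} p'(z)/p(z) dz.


The zeros of p are: 2, (1 + 2i), (1 - 2i), (-3 + 1i), (-3 - 1i), (-1 + 2i), (-1 - 2i).
Their magnitudes are: 2, 2.236, 2.236, 3.162, 3.162, 2.236, 2.236.
Zeros with |z| < R = 2.5: 2, (1 + 2i), (1 - 2i), (-1 + 2i), (-1 - 2i).
Count = 5.
By the argument principle, (1/2πi) ∮_{|z|=R} p'(z)/p(z) dz equals exactly this count.

Number of zeros inside |z| < 2.5: 5.


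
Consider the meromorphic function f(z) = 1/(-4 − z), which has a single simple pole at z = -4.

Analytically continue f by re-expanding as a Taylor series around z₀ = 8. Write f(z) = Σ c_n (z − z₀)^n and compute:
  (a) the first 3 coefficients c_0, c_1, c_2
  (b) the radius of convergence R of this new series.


Let w = z − z₀, so z = z₀ + w.
Then -4 − z = -4 − (z₀ + w) = (-4 − z₀) − w = -12 − w.
f(z) = 1/(-12 − w) = (1/(-12)) · 1/(1 − w/(-12)) = Σ_{n≥0} w^n / (-12)^(n+1).
So c_n = 1/(-12)^(n+1):
  c_0 = 1/(-12)^1 = -1/12.
  c_1 = 1/(-12)^2 = 1/144.
  c_2 = 1/(-12)^3 = -1/1728.
The series is valid for |w/d| < 1, i.e. |z − z₀| < |d|.
Radius of convergence: R = |-4 − z₀| = |-12| = 12 (distance from z₀ to the singularity z = -4).

c_0 = -1/12, c_1 = 1/144, c_2 = -1/1728; R = 12.


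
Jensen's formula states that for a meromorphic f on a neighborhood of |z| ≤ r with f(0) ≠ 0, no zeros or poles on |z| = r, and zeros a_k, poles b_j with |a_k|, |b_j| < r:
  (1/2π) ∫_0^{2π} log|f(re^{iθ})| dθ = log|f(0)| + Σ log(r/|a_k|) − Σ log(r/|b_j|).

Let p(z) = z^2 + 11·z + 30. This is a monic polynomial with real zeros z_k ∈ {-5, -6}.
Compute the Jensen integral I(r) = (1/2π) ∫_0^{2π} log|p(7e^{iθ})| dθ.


Zeros: -6, -5; r = 7.
Inside |z| < r: -6, -5. Outside (|z| ≥ r): ∅.
p(0) = 30, so log|p(0)| = log(30) = 3.4012.
Apply Jensen: I(r) = log|p(0)| + Σ_k log(r/|z_k|), summed over zeros inside |z| < r.
  log(r/|z_k|) for z_k = -5: log(7/5) = 0.3365
  log(r/|z_k|) for z_k = -6: log(7/6) = 0.1542
Sum over inside zeros: 0.4906.
I(r) = log|p(0)| + (inside sum) = 3.4012 + 0.4906 = 3.8918.
Closed form (all zeros inside, monic): I(r) = n·log(r) = 2·log(7) = 3.8918. ✓

I(r) ≈ 3.8918.


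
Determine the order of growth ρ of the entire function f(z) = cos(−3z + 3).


cos(w) is a linear combination of e^{iw} and e^{−iw} (or e^w, e^{−w} in the hyperbolic case), so |cos(w)| ≤ e^{|w|}. With w = −3z + 3, |w| ≤ 3|z| + 3 = 3r + 3 on |z| = r, giving M(r) ≤ e^{3r + 3}, so ρ ≤ 1. On a suitable ray (z = it for sin/cos; z = t for sinh/cosh, t real → ∞), |cos(−3z + 3)| grows like e^{3|t|}/2, so ρ ≥ 1. Hence ρ = 1.
Therefore ρ = 1.

Order ρ = 1.


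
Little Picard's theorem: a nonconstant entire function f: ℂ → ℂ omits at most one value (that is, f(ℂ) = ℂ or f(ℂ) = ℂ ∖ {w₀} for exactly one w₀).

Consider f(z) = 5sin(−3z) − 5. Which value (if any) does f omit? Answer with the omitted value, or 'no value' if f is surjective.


Little Picard bounds the complement of f(ℂ) to at most one point.
sin is entire and surjective onto ℂ: for every w ∈ ℂ, sin(ζ) = w has a solution ζ ∈ ℂ (e.g., via the complex inverse arcsin). With ζ = −3z this gives z = ζ/(-3). Then 5·sin(−3z) takes every value in 5·ℂ = ℂ, and adding -5 is a bijection of ℂ. So f is surjective and omits no value. (Note: only on the real line is sin bounded by [−1, 1].)

Omitted value: no value.


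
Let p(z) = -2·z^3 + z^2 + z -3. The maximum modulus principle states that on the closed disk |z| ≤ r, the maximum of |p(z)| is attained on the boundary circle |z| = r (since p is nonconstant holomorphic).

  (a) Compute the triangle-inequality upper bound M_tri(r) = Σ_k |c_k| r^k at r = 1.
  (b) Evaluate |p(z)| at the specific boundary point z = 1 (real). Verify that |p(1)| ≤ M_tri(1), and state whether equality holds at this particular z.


Coefficients: c_0 = -3, c_1 = 1, c_2 = 1, c_3 = -2. Radius r = 1.
Part (a). Triangle bound: M_tri(r) = Σ_k |c_k| r^k
  = |-3|·1^0 + |1|·1^1 + |1|·1^2 + |-2|·1^3
  = 3 + 1 + 1 + 2 = 7.
This bounds M(r) := max_{|z|=r} |p(z)| from above; equality holds iff all terms c_k z^k can be made to align in phase at a single z on |z|=r.
Part (b). At z = 1 (real, on the circle |z| = r):
  p(1) = (-3)·1^0 + (1)·1^1 + (1)·1^2 + (-2)·1^3 = -3.
  |p(1)| = 3.
Check: |p(1)| = 3 ≤ 7 = M_tri(1). ✓ Equality does not hold at z = 1 (the coefficients have mixed signs, so the terms do not all align in phase there).

M_tri(1) = 7; |p(1)| = 3; equality at z=1: no.


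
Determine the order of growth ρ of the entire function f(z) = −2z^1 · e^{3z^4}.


M(r) = max_{|z|=r} |-2|·|z|^1·|e^{3z^4}| = 2·r^1 · e^{3r^4} (the factors attain their maxima compatibly on |z|=r). Then log M(r) = log 2 + 1·log r + 3r^4, dominated by the last term, so log log M(r) ~ 4·log r. The polynomial factor -2z^1 contributes only a log r term and does not affect the order. ρ = 4.
Therefore ρ = 4.

Order ρ = 4.


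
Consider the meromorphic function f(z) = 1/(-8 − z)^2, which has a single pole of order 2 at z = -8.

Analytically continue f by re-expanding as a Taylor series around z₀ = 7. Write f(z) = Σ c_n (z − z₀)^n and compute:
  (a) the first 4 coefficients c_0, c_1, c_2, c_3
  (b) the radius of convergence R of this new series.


Let w = z − z₀, so z = z₀ + w.
Then -8 − z = -8 − (z₀ + w) = (-8 − z₀) − w = -15 − w.
f(z) = 1/(-15 − w)^2 = (1/(-15)^2) · (1 − w/(-15))^{−2}.
By the binomial series (1−u)^{−2} = Σ_{n≥0} C(n+1, 1) u^n for |u|<1, with u = w/(-15):
  c_n = C(n+1, 1) / (-15)^(n+2).
  c_0 = 1/(-15)^2 = 1/225.
  c_1 = 2/(-15)^3 = -2/3375.
  c_2 = 3/(-15)^4 = 1/16875.
  c_3 = 4/(-15)^5 = -4/759375.
The series is valid for |w/d| < 1, i.e. |z − z₀| < |d|.
Radius of convergence: R = |-8 − z₀| = |-15| = 15 (distance from z₀ to the singularity z = -8).

c_0 = 1/225, c_1 = -2/3375, c_2 = 1/16875, c_3 = -4/759375; R = 15.


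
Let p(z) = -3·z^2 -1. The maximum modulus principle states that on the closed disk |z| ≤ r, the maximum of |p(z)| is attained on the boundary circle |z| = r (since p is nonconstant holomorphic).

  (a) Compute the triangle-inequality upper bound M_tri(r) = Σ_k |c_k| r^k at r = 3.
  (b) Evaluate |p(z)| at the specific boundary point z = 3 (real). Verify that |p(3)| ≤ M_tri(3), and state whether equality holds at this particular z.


Coefficients: c_0 = -1, c_1 = 0, c_2 = -3. Radius r = 3.
Part (a). Triangle bound: M_tri(r) = Σ_k |c_k| r^k
  = |-1|·3^0 + |0|·3^1 + |-3|·3^2
  = 1 + 0 + 27 = 28.
This bounds M(r) := max_{|z|=r} |p(z)| from above; equality holds iff all terms c_k z^k can be made to align in phase at a single z on |z|=r.
Part (b). At z = 3 (real, on the circle |z| = r):
  p(3) = (-1)·3^0 + (0)·3^1 + (-3)·3^2 = -28.
  |p(3)| = 28.
Since all nonzero coefficients share the same sign, |p(3)| = 28 = M_tri(3); the triangle bound is attained at z = 3, so in fact M(r) = 28.

M_tri(3) = 28; |p(3)| = 28; equality at z=3: yes.


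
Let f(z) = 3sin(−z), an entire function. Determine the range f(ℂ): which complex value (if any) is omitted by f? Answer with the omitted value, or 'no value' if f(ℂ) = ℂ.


Little Picard bounds the complement of f(ℂ) to at most one point.
sin is entire and surjective onto ℂ: for every w ∈ ℂ, sin(ζ) = w has a solution ζ ∈ ℂ (e.g., via the complex inverse arcsin). With ζ = −z this gives z = ζ/(-1). Then 3·sin(−z) takes every value in 3·ℂ = ℂ, and adding 0 is a bijection of ℂ. So f is surjective and omits no value. (Note: only on the real line is sin bounded by [−1, 1].)

Omitted value: no value.


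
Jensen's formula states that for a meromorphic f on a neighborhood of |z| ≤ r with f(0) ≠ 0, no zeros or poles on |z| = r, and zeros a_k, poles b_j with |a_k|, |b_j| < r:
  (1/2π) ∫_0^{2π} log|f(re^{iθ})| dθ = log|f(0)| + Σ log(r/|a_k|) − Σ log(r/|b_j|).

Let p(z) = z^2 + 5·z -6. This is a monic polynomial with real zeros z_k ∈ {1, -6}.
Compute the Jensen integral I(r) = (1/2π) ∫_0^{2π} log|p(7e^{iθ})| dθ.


Zeros: -6, 1; r = 7.
Inside |z| < r: -6, 1. Outside (|z| ≥ r): ∅.
p(0) = -6, so log|p(0)| = log(6) = 1.7918.
Apply Jensen: I(r) = log|p(0)| + Σ_k log(r/|z_k|), summed over zeros inside |z| < r.
  log(r/|z_k|) for z_k = 1: log(7/1) = 1.9459
  log(r/|z_k|) for z_k = -6: log(7/6) = 0.1542
Sum over inside zeros: 2.1001.
I(r) = log|p(0)| + (inside sum) = 1.7918 + 2.1001 = 3.8918.
Closed form (all zeros inside, monic): I(r) = n·log(r) = 2·log(7) = 3.8918. ✓

I(r) ≈ 3.8918.


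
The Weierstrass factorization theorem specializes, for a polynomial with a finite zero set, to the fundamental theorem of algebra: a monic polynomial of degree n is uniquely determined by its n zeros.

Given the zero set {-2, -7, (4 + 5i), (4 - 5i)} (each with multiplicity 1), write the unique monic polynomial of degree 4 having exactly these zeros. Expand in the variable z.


The polynomial is p(z) = ∏_{α ∈ S} (z − α), where S = {-2, -7, (4 + 5i), (4 - 5i)}.
Expanding the product yields: p(z) = z^4 + z^3 -17·z^2 + 257·z + 574.
Note conjugate pairs combine to real quadratics: (z − (4+5i))(z − (4−5i)) = z² − 8z + 41.
The resulting polynomial has degree 4 and real coefficients as required.

p(z) = z^4 + z^3 -17·z^2 + 257·z + 574.


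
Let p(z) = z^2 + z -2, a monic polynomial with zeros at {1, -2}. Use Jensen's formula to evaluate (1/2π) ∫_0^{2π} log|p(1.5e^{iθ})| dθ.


Zeros: -2, 1; r = 1.5.
Inside |z| < r: 1. Outside (|z| ≥ r): -2.
p(0) = -2, so log|p(0)| = log(2) = 0.6931.
Apply Jensen: I(r) = log|p(0)| + Σ_k log(r/|z_k|), summed over zeros inside |z| < r.
  log(r/|z_k|) for z_k = 1: log(1.5/1) = 0.4055
  Outside zeros (-2) contribute nothing to the Jensen sum.
Sum over inside zeros: 0.4055.
I(r) = log|p(0)| + (inside sum) = 0.6931 + 0.4055 = 1.0986.
Note: since some zeros are outside |z| ≤ r, the simplified n·log(r) form does NOT apply — only the inside zeros contribute.

I(r) ≈ 1.0986.


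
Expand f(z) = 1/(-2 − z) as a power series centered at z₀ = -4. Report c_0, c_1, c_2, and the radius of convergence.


Let w = z − z₀, so z = z₀ + w.
Then -2 − z = -2 − (z₀ + w) = (-2 − z₀) − w = 2 − w.
f(z) = 1/(2 − w) = (1/(2)) · 1/(1 − w/(2)) = Σ_{n≥0} w^n / (2)^(n+1).
So c_n = 1/(2)^(n+1):
  c_0 = 1/(2)^1 = 1/2.
  c_1 = 1/(2)^2 = 1/4.
  c_2 = 1/(2)^3 = 1/8.
The series is valid for |w/d| < 1, i.e. |z − z₀| < |d|.
Radius of convergence: R = |-2 − z₀| = |2| = 2 (distance from z₀ to the singularity z = -2).

c_0 = 1/2, c_1 = 1/4, c_2 = 1/8; R = 2.


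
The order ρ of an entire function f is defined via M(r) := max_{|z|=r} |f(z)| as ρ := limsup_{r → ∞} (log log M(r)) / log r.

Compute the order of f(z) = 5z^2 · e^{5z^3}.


M(r) = max_{|z|=r} |5|·|z|^2·|e^{5z^3}| = 5·r^2 · e^{5r^3} (the factors attain their maxima compatibly on |z|=r). Then log M(r) = log 5 + 2·log r + 5r^3, dominated by the last term, so log log M(r) ~ 3·log r. The polynomial factor 5z^2 contributes only a log r term and does not affect the order. ρ = 3.
Therefore ρ = 3.

Order ρ = 3.


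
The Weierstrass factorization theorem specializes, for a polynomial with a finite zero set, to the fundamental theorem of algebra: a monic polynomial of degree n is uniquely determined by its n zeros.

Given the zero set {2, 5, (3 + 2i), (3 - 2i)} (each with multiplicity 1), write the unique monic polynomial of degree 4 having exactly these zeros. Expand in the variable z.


The polynomial is p(z) = ∏_{α ∈ S} (z − α), where S = {2, 5, (3 + 2i), (3 - 2i)}.
Expanding the product yields: p(z) = z^4 -13·z^3 + 65·z^2 -151·z + 130.
Note conjugate pairs combine to real quadratics: (z − (3+2i))(z − (3−2i)) = z² − 6z + 13.
The resulting polynomial has degree 4 and real coefficients as required.

p(z) = z^4 -13·z^3 + 65·z^2 -151·z + 130.


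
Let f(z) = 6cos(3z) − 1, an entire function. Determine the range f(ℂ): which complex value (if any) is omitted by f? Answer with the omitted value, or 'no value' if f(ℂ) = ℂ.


Little Picard bounds the complement of f(ℂ) to at most one point.
cos is entire and surjective onto ℂ: for every w ∈ ℂ, cos(ζ) = w has a solution ζ ∈ ℂ (e.g., via the complex inverse arccos). With ζ = 3z this gives z = ζ/(3). Then 6·cos(3z) takes every value in 6·ℂ = ℂ, and adding -1 is a bijection of ℂ. So f is surjective and omits no value. (Note: only on the real line is cos bounded by [−1, 1].)

Omitted value: no value.


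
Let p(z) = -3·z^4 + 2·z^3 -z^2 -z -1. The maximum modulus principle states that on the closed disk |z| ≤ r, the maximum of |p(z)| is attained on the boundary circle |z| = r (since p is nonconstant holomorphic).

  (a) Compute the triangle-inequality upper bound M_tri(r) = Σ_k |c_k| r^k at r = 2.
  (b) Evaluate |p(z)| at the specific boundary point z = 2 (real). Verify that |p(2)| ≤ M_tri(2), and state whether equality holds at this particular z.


Coefficients: c_0 = -1, c_1 = -1, c_2 = -1, c_3 = 2, c_4 = -3. Radius r = 2.
Part (a). Triangle bound: M_tri(r) = Σ_k |c_k| r^k
  = |-1|·2^0 + |-1|·2^1 + |-1|·2^2 + |2|·2^3 + |-3|·2^4
  = 1 + 2 + 4 + 16 + 48 = 71.
This bounds M(r) := max_{|z|=r} |p(z)| from above; equality holds iff all terms c_k z^k can be made to align in phase at a single z on |z|=r.
Part (b). At z = 2 (real, on the circle |z| = r):
  p(2) = (-1)·2^0 + (-1)·2^1 + (-1)·2^2 + (2)·2^3 + (-3)·2^4 = -39.
  |p(2)| = 39.
Check: |p(2)| = 39 ≤ 71 = M_tri(2). ✓ Equality does not hold at z = 2 (the coefficients have mixed signs, so the terms do not all align in phase there).

M_tri(2) = 71; |p(2)| = 39; equality at z=2: no.


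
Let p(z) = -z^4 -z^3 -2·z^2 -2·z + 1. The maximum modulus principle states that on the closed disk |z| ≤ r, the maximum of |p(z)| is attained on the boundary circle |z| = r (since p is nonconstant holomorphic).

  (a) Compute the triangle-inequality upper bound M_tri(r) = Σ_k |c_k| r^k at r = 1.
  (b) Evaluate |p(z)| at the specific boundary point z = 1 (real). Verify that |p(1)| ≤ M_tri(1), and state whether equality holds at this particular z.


Coefficients: c_0 = 1, c_1 = -2, c_2 = -2, c_3 = -1, c_4 = -1. Radius r = 1.
Part (a). Triangle bound: M_tri(r) = Σ_k |c_k| r^k
  = |1|·1^0 + |-2|·1^1 + |-2|·1^2 + |-1|·1^3 + |-1|·1^4
  = 1 + 2 + 2 + 1 + 1 = 7.
This bounds M(r) := max_{|z|=r} |p(z)| from above; equality holds iff all terms c_k z^k can be made to align in phase at a single z on |z|=r.
Part (b). At z = 1 (real, on the circle |z| = r):
  p(1) = (1)·1^0 + (-2)·1^1 + (-2)·1^2 + (-1)·1^3 + (-1)·1^4 = -5.
  |p(1)| = 5.
Check: |p(1)| = 5 ≤ 7 = M_tri(1). ✓ Equality does not hold at z = 1 (the coefficients have mixed signs, so the terms do not all align in phase there).

M_tri(1) = 7; |p(1)| = 5; equality at z=1: no.


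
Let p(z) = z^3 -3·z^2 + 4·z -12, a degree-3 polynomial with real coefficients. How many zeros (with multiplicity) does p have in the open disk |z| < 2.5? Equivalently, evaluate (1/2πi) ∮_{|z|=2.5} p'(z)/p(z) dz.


The zeros of p are: (0 + 2i), (0 - 2i), 3.
Their magnitudes are: 2, 2, 3.
Zeros with |z| < R = 2.5: (0 + 2i), (0 - 2i).
Count = 2.
By the argument principle, (1/2πi) ∮_{|z|=R} p'(z)/p(z) dz equals exactly this count.

Number of zeros inside |z| < 2.5: 2.


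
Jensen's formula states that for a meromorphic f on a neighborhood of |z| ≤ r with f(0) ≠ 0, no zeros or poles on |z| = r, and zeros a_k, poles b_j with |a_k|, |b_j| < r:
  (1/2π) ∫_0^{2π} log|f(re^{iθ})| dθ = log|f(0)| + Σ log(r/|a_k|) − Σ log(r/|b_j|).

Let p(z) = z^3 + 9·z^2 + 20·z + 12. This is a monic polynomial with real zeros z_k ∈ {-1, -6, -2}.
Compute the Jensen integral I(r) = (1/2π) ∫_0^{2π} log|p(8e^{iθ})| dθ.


Zeros: -6, -2, -1; r = 8.
Inside |z| < r: -6, -2, -1. Outside (|z| ≥ r): ∅.
p(0) = 12, so log|p(0)| = log(12) = 2.4849.
Apply Jensen: I(r) = log|p(0)| + Σ_k log(r/|z_k|), summed over zeros inside |z| < r.
  log(r/|z_k|) for z_k = -1: log(8/1) = 2.0794
  log(r/|z_k|) for z_k = -6: log(8/6) = 0.2877
  log(r/|z_k|) for z_k = -2: log(8/2) = 1.3863
Sum over inside zeros: 3.7534.
I(r) = log|p(0)| + (inside sum) = 2.4849 + 3.7534 = 6.2383.
Closed form (all zeros inside, monic): I(r) = n·log(r) = 3·log(8) = 6.2383. ✓

I(r) ≈ 6.2383.


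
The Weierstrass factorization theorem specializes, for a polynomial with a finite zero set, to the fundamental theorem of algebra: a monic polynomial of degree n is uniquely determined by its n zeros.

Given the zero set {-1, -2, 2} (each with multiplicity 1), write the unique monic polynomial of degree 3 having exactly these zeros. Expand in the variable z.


The polynomial is p(z) = ∏_{α ∈ S} (z − α), where S = {-1, -2, 2}.
Expanding the product yields: p(z) = z^3 + z^2 -4·z -4.
The resulting polynomial has degree 3 and real coefficients as required.

p(z) = z^3 + z^2 -4·z -4.


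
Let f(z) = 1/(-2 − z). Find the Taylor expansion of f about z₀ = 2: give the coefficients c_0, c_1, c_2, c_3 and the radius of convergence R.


Let w = z − z₀, so z = z₀ + w.
Then -2 − z = -2 − (z₀ + w) = (-2 − z₀) − w = -4 − w.
f(z) = 1/(-4 − w) = (1/(-4)) · 1/(1 − w/(-4)) = Σ_{n≥0} w^n / (-4)^(n+1).
So c_n = 1/(-4)^(n+1):
  c_0 = 1/(-4)^1 = -1/4.
  c_1 = 1/(-4)^2 = 1/16.
  c_2 = 1/(-4)^3 = -1/64.
  c_3 = 1/(-4)^4 = 1/256.
The series is valid for |w/d| < 1, i.e. |z − z₀| < |d|.
Radius of convergence: R = |-2 − z₀| = |-4| = 4 (distance from z₀ to the singularity z = -2).

c_0 = -1/4, c_1 = 1/16, c_2 = -1/64, c_3 = 1/256; R = 4.


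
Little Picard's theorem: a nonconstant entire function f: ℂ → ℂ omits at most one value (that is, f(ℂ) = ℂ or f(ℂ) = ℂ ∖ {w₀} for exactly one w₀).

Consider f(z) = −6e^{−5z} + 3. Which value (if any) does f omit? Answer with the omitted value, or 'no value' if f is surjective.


Little Picard bounds the complement of f(ℂ) to at most one point.
e^{−5z} is never zero on ℂ, so -6·e^{−5z} takes every value in ℂ ∖ {0}. Adding 3 shifts the range to ℂ ∖ {3}. Thus f omits exactly the value 3.

Omitted value: 3.


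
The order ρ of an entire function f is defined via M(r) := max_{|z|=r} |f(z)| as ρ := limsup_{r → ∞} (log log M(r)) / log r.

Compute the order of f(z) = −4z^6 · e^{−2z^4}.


M(r) = max_{|z|=r} |-4|·|z|^6·|e^{−2z^4}| = 4·r^6 · e^{2r^4} (the factors attain their maxima compatibly on |z|=r). Then log M(r) = log 4 + 6·log r + 2r^4, dominated by the last term, so log log M(r) ~ 4·log r. The polynomial factor -4z^6 contributes only a log r term and does not affect the order. ρ = 4.
Therefore ρ = 4.

Order ρ = 4.


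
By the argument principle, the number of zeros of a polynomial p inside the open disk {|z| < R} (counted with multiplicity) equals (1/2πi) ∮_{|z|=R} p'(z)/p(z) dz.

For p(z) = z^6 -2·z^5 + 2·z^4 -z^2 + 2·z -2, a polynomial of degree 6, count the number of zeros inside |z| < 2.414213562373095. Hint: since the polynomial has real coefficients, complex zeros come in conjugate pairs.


The zeros of p are: -1, 1, (1 + 1i), (1 - 1i), (0 + 1i), (0 - 1i).
Their magnitudes are: 1, 1, 1.414, 1.414, 1, 1.
Zeros with |z| < R = 2.414213562373095: -1, 1, (1 + 1i), (1 - 1i), (0 + 1i), (0 - 1i).
Count = 6.
By the argument principle, (1/2πi) ∮_{|z|=R} p'(z)/p(z) dz equals exactly this count.

Number of zeros inside |z| < 2.414213562373095: 6.


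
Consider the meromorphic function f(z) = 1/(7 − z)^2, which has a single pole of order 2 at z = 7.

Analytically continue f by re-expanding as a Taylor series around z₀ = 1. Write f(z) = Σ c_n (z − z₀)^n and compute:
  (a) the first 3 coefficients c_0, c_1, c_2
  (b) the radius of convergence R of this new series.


Let w = z − z₀, so z = z₀ + w.
Then 7 − z = 7 − (z₀ + w) = (7 − z₀) − w = 6 − w.
f(z) = 1/(6 − w)^2 = (1/(6)^2) · (1 − w/(6))^{−2}.
By the binomial series (1−u)^{−2} = Σ_{n≥0} C(n+1, 1) u^n for |u|<1, with u = w/(6):
  c_n = C(n+1, 1) / (6)^(n+2).
  c_0 = 1/(6)^2 = 1/36.
  c_1 = 2/(6)^3 = 1/108.
  c_2 = 3/(6)^4 = 1/432.
The series is valid for |w/d| < 1, i.e. |z − z₀| < |d|.
Radius of convergence: R = |7 − z₀| = |6| = 6 (distance from z₀ to the singularity z = 7).

c_0 = 1/36, c_1 = 1/108, c_2 = 1/432; R = 6.


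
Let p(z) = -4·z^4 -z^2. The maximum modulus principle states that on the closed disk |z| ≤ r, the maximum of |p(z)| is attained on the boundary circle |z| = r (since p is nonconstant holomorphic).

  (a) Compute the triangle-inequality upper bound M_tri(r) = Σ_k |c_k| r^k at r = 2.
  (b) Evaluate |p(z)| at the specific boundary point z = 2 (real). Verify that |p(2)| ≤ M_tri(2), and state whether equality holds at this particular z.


Coefficients: c_0 = 0, c_1 = 0, c_2 = -1, c_3 = 0, c_4 = -4. Radius r = 2.
Part (a). Triangle bound: M_tri(r) = Σ_k |c_k| r^k
  = |0|·2^0 + |0|·2^1 + |-1|·2^2 + |0|·2^3 + |-4|·2^4
  = 0 + 0 + 4 + 0 + 64 = 68.
This bounds M(r) := max_{|z|=r} |p(z)| from above; equality holds iff all terms c_k z^k can be made to align in phase at a single z on |z|=r.
Part (b). At z = 2 (real, on the circle |z| = r):
  p(2) = (0)·2^0 + (0)·2^1 + (-1)·2^2 + (0)·2^3 + (-4)·2^4 = -68.
  |p(2)| = 68.
Since all nonzero coefficients share the same sign, |p(2)| = 68 = M_tri(2); the triangle bound is attained at z = 2, so in fact M(r) = 68.

M_tri(2) = 68; |p(2)| = 68; equality at z=2: yes.


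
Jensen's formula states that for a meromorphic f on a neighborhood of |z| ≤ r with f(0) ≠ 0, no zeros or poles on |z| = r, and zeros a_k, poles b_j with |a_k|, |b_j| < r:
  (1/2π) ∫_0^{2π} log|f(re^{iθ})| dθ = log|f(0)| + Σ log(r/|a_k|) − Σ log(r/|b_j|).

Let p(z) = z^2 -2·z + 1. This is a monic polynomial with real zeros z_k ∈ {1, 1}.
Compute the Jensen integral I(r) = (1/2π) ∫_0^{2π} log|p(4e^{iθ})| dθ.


Zeros: 1, 1; r = 4.
Inside |z| < r: 1, 1. Outside (|z| ≥ r): ∅.
p(0) = 1, so log|p(0)| = log(1) = 0.0000.
Apply Jensen: I(r) = log|p(0)| + Σ_k log(r/|z_k|), summed over zeros inside |z| < r.
  log(r/|z_k|) for z_k = 1: log(4/1) = 1.3863
  log(r/|z_k|) for z_k = 1: log(4/1) = 1.3863
Sum over inside zeros: 2.7726.
I(r) = log|p(0)| + (inside sum) = 0.0000 + 2.7726 = 2.7726.
Closed form (all zeros inside, monic): I(r) = n·log(r) = 2·log(4) = 2.7726. ✓

I(r) ≈ 2.7726.


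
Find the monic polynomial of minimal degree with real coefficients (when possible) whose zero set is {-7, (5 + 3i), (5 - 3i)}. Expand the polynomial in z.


The polynomial is p(z) = ∏_{α ∈ S} (z − α), where S = {-7, (5 + 3i), (5 - 3i)}.
Expanding the product yields: p(z) = z^3 -3·z^2 -36·z + 238.
Note conjugate pairs combine to real quadratics: (z − (5+3i))(z − (5−3i)) = z² − 10z + 34.
The resulting polynomial has degree 3 and real coefficients as required.

p(z) = z^3 -3·z^2 -36·z + 238.


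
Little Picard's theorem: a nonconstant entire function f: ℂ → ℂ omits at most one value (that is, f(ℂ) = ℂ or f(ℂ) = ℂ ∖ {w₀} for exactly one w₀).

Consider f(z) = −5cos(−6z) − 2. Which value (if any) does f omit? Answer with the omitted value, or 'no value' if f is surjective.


Little Picard bounds the complement of f(ℂ) to at most one point.
cos is entire and surjective onto ℂ: for every w ∈ ℂ, cos(ζ) = w has a solution ζ ∈ ℂ (e.g., via the complex inverse arccos). With ζ = −6z this gives z = ζ/(-6). Then -5·cos(−6z) takes every value in -5·ℂ = ℂ, and adding -2 is a bijection of ℂ. So f is surjective and omits no value. (Note: only on the real line is cos bounded by [−1, 1].)

Omitted value: no value.


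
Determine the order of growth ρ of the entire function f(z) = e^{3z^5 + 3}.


|e^{3z^5 + 3}| = e^{Re(3·z^5) + 3} ≤ e^{3|z|^5 + 3} = e^{3r^5 + 3} on |z| = r, so ρ ≤ 5. Choosing z on |z|=r so that 3·z^5 is real positive (always possible by picking arg z appropriately) gives |f(z)| = e^{3r^5 + 3}, matching the bound. The additive constant 3 does not affect log log M(r) ~ 5·log r. Hence ρ = 5.
Therefore ρ = 5.

Order ρ = 5.


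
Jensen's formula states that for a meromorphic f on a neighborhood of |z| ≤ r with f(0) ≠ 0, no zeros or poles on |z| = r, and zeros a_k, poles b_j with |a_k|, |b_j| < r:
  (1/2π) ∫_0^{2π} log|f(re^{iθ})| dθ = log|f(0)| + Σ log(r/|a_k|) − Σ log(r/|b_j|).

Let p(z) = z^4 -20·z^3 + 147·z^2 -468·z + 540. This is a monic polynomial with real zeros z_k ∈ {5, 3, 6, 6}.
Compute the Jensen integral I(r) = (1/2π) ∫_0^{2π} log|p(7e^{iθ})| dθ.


Zeros: 3, 5, 6, 6; r = 7.
Inside |z| < r: 3, 5, 6, 6. Outside (|z| ≥ r): ∅.
p(0) = 540, so log|p(0)| = log(540) = 6.2916.
Apply Jensen: I(r) = log|p(0)| + Σ_k log(r/|z_k|), summed over zeros inside |z| < r.
  log(r/|z_k|) for z_k = 5: log(7/5) = 0.3365
  log(r/|z_k|) for z_k = 3: log(7/3) = 0.8473
  log(r/|z_k|) for z_k = 6: log(7/6) = 0.1542
  log(r/|z_k|) for z_k = 6: log(7/6) = 0.1542
Sum over inside zeros: 1.4921.
I(r) = log|p(0)| + (inside sum) = 6.2916 + 1.4921 = 7.7836.
Closed form (all zeros inside, monic): I(r) = n·log(r) = 4·log(7) = 7.7836. ✓

I(r) ≈ 7.7836.


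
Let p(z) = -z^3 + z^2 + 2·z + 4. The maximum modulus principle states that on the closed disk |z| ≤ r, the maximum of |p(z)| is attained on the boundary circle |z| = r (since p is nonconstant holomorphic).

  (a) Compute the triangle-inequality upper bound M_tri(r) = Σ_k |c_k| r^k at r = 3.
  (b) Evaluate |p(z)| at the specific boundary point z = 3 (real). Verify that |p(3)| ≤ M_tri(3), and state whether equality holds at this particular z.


Coefficients: c_0 = 4, c_1 = 2, c_2 = 1, c_3 = -1. Radius r = 3.
Part (a). Triangle bound: M_tri(r) = Σ_k |c_k| r^k
  = |4|·3^0 + |2|·3^1 + |1|·3^2 + |-1|·3^3
  = 4 + 6 + 9 + 27 = 46.
This bounds M(r) := max_{|z|=r} |p(z)| from above; equality holds iff all terms c_k z^k can be made to align in phase at a single z on |z|=r.
Part (b). At z = 3 (real, on the circle |z| = r):
  p(3) = (4)·3^0 + (2)·3^1 + (1)·3^2 + (-1)·3^3 = -8.
  |p(3)| = 8.
Check: |p(3)| = 8 ≤ 46 = M_tri(3). ✓ Equality does not hold at z = 3 (the coefficients have mixed signs, so the terms do not all align in phase there).

M_tri(3) = 46; |p(3)| = 8; equality at z=3: no.


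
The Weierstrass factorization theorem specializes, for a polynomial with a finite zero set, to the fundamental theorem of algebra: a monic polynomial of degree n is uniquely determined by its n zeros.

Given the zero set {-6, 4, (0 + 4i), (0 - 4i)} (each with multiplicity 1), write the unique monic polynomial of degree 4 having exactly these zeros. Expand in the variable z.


The polynomial is p(z) = ∏_{α ∈ S} (z − α), where S = {-6, 4, (0 + 4i), (0 - 4i)}.
Expanding the product yields: p(z) = z^4 + 2·z^3 -8·z^2 + 32·z -384.
Note conjugate pairs combine to real quadratics: (z − (0+4i))(z − (0−4i)) = z² + 16.
The resulting polynomial has degree 4 and real coefficients as required.

p(z) = z^4 + 2·z^3 -8·z^2 + 32·z -384.


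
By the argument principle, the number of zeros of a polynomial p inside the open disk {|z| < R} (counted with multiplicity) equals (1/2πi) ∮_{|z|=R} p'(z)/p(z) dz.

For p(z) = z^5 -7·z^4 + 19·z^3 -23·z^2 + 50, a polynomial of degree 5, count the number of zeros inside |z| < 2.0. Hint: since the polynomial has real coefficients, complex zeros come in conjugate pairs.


The zeros of p are: -1, (1 + 2i), (1 - 2i), (3 + 1i), (3 - 1i).
Their magnitudes are: 1, 2.236, 2.236, 3.162, 3.162.
Zeros with |z| < R = 2.0: -1.
Count = 1.
By the argument principle, (1/2πi) ∮_{|z|=R} p'(z)/p(z) dz equals exactly this count.

Number of zeros inside |z| < 2.0: 1.


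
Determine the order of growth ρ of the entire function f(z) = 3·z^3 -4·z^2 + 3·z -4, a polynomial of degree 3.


|f(z)| ≤ Σ|c_k|·r^k = O(r^3) as r → ∞. Polynomial growth is O(e^{r^ε}) for every ε > 0 (since r^3/e^{r^ε} → 0), so ρ ≤ ε for all ε > 0, i.e. ρ = 0. Every nonconstant polynomial has order 0.
Therefore ρ = 0.

Order ρ = 0.


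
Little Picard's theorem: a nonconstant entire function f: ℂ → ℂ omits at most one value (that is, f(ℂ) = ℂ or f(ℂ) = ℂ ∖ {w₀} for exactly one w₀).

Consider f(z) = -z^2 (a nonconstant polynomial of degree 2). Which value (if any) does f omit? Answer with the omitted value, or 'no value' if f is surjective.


Little Picard bounds the complement of f(ℂ) to at most one point.
For every w ∈ ℂ, the equation p(z) − w = 0 is a nonconstant polynomial in z and hence has at least one root by the fundamental theorem of algebra. So p is surjective onto ℂ, omitting no value.

Omitted value: no value.


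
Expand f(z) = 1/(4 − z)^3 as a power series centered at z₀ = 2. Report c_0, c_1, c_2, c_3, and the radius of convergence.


Let w = z − z₀, so z = z₀ + w.
Then 4 − z = 4 − (z₀ + w) = (4 − z₀) − w = 2 − w.
f(z) = 1/(2 − w)^3 = (1/(2)^3) · (1 − w/(2))^{−3}.
By the binomial series (1−u)^{−3} = Σ_{n≥0} C(n+2, 2) u^n for |u|<1, with u = w/(2):
  c_n = C(n+2, 2) / (2)^(n+3).
  c_0 = 1/(2)^3 = 1/8.
  c_1 = 3/(2)^4 = 3/16.
  c_2 = 6/(2)^5 = 3/16.
  c_3 = 10/(2)^6 = 5/32.
The series is valid for |w/d| < 1, i.e. |z − z₀| < |d|.
Radius of convergence: R = |4 − z₀| = |2| = 2 (distance from z₀ to the singularity z = 4).

c_0 = 1/8, c_1 = 3/16, c_2 = 3/16, c_3 = 5/32; R = 2.


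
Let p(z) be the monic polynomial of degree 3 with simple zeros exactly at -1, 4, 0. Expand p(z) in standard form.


The polynomial is p(z) = ∏_{α ∈ S} (z − α), where S = {-1, 4, 0}.
Expanding the product yields: p(z) = z^3 -3·z^2 -4·z.
The resulting polynomial has degree 3 and real coefficients as required.

p(z) = z^3 -3·z^2 -4·z.


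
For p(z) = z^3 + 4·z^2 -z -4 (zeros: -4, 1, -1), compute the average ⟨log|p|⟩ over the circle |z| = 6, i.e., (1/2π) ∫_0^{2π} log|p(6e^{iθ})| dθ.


Zeros: -4, -1, 1; r = 6.
Inside |z| < r: -4, -1, 1. Outside (|z| ≥ r): ∅.
p(0) = -4, so log|p(0)| = log(4) = 1.3863.
Apply Jensen: I(r) = log|p(0)| + Σ_k log(r/|z_k|), summed over zeros inside |z| < r.
  log(r/|z_k|) for z_k = -4: log(6/4) = 0.4055
  log(r/|z_k|) for z_k = 1: log(6/1) = 1.7918
  log(r/|z_k|) for z_k = -1: log(6/1) = 1.7918
Sum over inside zeros: 3.9890.
I(r) = log|p(0)| + (inside sum) = 1.3863 + 3.9890 = 5.3753.
Closed form (all zeros inside, monic): I(r) = n·log(r) = 3·log(6) = 5.3753. ✓

I(r) ≈ 5.3753.
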